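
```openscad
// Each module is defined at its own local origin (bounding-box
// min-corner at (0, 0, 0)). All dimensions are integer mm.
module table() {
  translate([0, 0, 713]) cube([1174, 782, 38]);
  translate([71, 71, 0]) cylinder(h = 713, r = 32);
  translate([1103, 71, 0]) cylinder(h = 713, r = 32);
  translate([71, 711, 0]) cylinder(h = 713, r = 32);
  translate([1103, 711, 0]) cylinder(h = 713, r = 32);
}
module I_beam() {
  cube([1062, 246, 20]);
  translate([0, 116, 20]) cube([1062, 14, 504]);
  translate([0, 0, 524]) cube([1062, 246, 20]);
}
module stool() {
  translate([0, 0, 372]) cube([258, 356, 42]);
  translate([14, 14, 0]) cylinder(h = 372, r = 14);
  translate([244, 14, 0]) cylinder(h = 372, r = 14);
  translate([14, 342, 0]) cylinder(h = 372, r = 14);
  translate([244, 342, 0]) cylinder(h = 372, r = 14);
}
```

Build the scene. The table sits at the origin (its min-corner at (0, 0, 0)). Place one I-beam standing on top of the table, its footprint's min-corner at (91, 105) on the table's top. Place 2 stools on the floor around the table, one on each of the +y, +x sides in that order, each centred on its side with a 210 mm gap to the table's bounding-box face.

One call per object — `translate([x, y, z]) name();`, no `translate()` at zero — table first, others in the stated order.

table();
translate([91, 105, 751]) I_beam();
translate([458, 992, 0]) stool();
translate([1384, 213, 0]) stool();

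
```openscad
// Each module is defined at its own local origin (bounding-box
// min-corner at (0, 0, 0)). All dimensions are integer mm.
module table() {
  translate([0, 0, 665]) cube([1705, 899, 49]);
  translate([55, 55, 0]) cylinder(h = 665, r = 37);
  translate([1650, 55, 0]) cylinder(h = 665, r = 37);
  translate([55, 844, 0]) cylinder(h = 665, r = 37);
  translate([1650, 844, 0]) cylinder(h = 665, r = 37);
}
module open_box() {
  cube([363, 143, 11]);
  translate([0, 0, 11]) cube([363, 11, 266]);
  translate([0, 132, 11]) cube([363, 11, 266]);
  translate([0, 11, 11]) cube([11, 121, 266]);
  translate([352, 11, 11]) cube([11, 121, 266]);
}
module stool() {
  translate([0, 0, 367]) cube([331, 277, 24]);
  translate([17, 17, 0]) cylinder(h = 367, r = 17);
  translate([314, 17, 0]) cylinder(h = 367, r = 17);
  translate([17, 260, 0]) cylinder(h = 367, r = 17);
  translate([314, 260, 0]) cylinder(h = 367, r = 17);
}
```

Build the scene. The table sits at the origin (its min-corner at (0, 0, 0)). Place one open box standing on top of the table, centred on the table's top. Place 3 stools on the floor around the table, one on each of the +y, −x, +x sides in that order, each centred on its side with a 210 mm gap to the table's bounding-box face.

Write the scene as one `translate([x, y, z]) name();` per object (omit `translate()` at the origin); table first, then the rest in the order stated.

table();
translate([671, 378, 714]) open_box();
translate([687, 1109, 0]) stool();
translate([-541, 311, 0]) stool();
translate([1915, 311, 0]) stool();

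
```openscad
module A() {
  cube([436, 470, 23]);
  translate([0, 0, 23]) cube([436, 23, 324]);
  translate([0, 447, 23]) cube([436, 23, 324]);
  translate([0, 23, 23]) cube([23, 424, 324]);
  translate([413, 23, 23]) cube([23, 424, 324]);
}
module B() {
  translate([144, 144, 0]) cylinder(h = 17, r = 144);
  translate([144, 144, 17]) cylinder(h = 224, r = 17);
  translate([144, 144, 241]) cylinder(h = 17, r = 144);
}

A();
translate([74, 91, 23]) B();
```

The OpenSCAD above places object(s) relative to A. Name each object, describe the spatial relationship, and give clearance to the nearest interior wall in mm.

Clearances: x = 51, y = 68; minimum 51 mm.

A is an open box. B is a spool. The spool sits inside the open box, centred. The clearance to the nearest interior wall is 51 mm.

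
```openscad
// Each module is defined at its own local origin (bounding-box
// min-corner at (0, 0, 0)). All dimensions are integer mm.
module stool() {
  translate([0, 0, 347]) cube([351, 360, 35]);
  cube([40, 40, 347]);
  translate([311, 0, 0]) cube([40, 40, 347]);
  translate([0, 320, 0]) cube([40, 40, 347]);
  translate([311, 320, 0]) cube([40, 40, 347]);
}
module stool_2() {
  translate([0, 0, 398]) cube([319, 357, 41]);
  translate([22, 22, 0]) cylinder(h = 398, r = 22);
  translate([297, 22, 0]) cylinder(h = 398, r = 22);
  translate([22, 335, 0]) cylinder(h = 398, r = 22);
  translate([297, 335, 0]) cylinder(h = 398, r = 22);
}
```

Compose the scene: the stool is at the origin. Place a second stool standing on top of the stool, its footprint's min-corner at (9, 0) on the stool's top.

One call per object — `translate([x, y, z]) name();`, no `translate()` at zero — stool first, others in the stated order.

stool();
translate([9, 0, 382]) stool_2();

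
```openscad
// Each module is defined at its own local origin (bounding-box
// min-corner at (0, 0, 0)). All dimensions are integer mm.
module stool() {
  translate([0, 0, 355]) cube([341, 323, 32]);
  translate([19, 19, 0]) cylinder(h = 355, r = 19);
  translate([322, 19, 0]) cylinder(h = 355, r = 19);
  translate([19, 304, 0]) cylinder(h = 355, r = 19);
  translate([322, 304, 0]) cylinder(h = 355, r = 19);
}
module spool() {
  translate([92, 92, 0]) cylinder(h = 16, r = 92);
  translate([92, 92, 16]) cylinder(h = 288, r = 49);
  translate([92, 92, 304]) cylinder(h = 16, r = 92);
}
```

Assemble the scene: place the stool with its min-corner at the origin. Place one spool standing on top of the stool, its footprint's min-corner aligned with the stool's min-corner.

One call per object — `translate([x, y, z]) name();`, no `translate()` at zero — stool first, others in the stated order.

stool();
translate([0, 0, 387]) spool();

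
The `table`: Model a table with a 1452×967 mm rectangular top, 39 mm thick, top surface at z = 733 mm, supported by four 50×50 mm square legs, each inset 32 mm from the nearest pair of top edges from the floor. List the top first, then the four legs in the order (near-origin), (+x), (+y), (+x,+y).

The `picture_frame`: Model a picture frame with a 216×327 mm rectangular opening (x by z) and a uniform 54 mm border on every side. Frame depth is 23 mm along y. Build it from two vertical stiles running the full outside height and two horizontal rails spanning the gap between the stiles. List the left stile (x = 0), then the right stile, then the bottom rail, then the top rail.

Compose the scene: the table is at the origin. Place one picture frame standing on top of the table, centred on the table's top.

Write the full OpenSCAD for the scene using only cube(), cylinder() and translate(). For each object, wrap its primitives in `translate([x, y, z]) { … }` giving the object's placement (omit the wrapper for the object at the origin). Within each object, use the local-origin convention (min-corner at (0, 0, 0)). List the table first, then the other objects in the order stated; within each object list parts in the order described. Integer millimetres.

translate([0, 0, 694]) cube([1452, 967, 39]);
translate([32, 32, 0]) cube([50, 50, 694]);
translate([1370, 32, 0]) cube([50, 50, 694]);
translate([32, 885, 0]) cube([50, 50, 694]);
translate([1370, 885, 0]) cube([50, 50, 694]);
translate([564, 472, 733]) {
  cube([54, 23, 435]);
  translate([270, 0, 0]) cube([54, 23, 435]);
  translate([54, 0, 0]) cube([216, 23, 54]);
  translate([54, 0, 381]) cube([216, 23, 54]);
}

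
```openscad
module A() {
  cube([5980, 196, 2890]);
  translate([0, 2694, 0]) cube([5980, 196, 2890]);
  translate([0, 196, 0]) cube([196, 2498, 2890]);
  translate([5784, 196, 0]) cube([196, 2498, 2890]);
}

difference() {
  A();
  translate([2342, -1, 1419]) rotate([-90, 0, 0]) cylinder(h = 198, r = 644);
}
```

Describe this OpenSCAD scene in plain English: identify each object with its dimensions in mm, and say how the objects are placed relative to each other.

A is the wall frame of a small rectangular building: four walls, each 2890 mm tall and 196 mm thick, enclosing a footprint 5980 mm (x) by 2890 mm (y) outside-to-outside, with no floor or roof. The front and back walls (the −y and +y sides) span the full width; the two side walls fit between them.

The house frame has a circular hole of radius 644 mm through its front wall, centred at (x = 2342, z = 1419).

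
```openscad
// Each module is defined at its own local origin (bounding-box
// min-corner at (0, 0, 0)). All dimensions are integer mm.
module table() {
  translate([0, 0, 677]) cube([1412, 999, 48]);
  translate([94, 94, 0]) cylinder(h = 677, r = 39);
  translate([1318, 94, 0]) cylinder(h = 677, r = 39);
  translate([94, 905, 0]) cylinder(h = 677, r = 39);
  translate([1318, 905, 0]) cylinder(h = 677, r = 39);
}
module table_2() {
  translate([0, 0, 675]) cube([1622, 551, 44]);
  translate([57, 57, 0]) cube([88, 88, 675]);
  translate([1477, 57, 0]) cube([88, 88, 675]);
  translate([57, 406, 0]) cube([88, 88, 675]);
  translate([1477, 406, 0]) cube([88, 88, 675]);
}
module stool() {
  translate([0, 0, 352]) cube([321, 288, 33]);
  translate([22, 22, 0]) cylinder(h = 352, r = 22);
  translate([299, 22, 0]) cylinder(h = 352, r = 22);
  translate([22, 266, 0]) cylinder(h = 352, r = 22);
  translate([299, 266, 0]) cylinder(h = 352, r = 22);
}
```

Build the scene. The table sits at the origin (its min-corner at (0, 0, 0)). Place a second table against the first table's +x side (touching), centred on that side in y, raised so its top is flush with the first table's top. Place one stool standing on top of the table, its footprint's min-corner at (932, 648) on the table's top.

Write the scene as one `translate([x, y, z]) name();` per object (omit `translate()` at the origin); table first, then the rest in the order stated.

table();
translate([1412, 224, 6]) table_2();
translate([932, 648, 725]) stool();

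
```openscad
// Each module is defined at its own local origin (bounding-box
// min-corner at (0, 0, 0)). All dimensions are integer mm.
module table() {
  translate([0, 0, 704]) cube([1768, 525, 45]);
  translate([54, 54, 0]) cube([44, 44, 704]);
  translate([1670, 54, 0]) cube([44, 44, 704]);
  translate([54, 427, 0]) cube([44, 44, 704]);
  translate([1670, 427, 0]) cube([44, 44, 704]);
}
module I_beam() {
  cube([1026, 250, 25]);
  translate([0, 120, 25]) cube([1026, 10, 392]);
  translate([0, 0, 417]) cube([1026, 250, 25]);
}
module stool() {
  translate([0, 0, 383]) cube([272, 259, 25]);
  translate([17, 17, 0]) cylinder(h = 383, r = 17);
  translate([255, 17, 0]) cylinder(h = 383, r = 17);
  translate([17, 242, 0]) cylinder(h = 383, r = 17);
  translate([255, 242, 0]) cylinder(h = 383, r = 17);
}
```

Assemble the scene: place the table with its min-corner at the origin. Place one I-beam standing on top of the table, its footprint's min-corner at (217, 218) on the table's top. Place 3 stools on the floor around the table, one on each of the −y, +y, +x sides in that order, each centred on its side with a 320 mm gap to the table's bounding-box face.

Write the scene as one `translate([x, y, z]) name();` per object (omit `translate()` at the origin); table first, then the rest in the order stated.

table();
translate([217, 218, 749]) I_beam();
translate([748, -579, 0]) stool();
translate([748, 845, 0]) stool();
translate([2088, 133, 0]) stool();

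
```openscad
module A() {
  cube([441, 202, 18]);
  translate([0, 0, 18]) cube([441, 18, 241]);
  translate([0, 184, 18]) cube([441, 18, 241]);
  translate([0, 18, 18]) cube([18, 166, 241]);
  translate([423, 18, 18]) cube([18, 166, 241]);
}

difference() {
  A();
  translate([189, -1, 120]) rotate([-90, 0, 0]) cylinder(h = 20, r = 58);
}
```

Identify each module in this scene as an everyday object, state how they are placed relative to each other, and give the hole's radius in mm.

A is an open box. The open box has a circular hole through its front wall. The hole's radius is 58 mm.

The subtracted cylinder has r = 58 mm.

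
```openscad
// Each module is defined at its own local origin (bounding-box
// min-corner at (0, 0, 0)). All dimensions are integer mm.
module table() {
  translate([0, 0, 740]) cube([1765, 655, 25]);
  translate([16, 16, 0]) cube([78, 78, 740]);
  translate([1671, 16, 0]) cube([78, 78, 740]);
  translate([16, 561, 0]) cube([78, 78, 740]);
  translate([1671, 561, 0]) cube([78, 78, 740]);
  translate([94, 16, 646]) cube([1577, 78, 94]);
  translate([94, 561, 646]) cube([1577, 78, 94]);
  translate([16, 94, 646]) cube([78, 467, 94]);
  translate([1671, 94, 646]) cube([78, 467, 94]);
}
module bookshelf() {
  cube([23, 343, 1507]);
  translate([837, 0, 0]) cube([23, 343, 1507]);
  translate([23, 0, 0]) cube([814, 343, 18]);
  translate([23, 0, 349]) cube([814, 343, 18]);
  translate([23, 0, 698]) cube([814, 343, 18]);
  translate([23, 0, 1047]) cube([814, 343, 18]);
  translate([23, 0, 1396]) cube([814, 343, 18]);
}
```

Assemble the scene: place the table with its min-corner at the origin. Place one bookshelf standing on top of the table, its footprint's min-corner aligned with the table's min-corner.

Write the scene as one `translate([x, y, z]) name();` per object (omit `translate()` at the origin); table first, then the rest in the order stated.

table();
translate([0, 0, 765]) bookshelf();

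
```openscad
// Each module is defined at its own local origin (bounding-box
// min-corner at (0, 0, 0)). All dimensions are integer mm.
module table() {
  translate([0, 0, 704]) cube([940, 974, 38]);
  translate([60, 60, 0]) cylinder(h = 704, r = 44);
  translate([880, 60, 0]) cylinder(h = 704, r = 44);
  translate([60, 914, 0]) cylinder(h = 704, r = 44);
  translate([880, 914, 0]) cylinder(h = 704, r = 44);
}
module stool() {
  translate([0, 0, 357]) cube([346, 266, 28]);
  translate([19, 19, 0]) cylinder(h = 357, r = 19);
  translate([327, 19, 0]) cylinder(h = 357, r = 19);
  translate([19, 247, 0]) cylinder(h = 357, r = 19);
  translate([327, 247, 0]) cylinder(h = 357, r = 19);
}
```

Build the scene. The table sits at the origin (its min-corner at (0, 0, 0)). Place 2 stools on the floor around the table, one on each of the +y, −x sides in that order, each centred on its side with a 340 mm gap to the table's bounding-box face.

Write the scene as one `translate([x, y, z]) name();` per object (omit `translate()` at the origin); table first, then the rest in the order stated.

table();
translate([297, 1314, 0]) stool();
translate([-686, 354, 0]) stool();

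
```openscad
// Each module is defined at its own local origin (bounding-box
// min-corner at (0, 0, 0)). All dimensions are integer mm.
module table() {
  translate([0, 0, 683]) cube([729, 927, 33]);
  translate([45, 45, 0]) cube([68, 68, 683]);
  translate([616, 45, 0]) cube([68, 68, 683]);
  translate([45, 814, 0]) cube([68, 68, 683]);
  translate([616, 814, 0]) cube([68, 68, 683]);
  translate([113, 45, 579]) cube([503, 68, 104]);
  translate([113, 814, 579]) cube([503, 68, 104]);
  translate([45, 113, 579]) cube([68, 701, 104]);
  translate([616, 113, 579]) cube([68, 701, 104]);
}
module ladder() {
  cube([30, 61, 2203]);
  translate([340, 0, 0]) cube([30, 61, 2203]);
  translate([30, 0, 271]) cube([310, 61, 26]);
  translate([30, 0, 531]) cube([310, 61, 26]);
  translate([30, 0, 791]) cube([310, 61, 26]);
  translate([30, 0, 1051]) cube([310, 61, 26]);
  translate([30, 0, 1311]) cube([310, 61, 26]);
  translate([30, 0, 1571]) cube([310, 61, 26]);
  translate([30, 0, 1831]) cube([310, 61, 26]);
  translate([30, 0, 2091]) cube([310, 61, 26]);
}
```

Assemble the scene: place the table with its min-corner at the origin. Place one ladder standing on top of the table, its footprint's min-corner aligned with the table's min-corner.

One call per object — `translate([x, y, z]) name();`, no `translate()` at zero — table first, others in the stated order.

table();
translate([0, 0, 716]) ladder();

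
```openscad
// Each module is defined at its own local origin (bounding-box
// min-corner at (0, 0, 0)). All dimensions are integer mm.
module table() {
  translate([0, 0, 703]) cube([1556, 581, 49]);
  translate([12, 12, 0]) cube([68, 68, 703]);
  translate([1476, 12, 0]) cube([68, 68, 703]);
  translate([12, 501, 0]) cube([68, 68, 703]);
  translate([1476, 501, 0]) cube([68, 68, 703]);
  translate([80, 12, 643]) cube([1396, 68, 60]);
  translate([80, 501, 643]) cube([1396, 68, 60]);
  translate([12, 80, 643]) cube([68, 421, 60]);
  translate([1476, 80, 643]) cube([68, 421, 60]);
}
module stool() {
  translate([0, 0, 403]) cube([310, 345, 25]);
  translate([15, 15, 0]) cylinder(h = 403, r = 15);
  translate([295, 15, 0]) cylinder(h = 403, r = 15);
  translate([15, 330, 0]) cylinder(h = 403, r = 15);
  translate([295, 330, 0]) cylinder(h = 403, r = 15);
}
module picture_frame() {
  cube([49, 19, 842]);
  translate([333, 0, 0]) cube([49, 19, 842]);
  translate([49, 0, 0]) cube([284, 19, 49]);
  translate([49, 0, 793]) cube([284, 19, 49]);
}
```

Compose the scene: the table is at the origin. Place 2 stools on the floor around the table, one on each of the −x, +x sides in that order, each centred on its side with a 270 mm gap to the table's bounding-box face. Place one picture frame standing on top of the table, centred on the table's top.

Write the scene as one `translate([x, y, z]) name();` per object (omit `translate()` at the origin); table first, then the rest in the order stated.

table();
translate([-580, 118, 0]) stool();
translate([1826, 118, 0]) stool();
translate([587, 281, 752]) picture_frame();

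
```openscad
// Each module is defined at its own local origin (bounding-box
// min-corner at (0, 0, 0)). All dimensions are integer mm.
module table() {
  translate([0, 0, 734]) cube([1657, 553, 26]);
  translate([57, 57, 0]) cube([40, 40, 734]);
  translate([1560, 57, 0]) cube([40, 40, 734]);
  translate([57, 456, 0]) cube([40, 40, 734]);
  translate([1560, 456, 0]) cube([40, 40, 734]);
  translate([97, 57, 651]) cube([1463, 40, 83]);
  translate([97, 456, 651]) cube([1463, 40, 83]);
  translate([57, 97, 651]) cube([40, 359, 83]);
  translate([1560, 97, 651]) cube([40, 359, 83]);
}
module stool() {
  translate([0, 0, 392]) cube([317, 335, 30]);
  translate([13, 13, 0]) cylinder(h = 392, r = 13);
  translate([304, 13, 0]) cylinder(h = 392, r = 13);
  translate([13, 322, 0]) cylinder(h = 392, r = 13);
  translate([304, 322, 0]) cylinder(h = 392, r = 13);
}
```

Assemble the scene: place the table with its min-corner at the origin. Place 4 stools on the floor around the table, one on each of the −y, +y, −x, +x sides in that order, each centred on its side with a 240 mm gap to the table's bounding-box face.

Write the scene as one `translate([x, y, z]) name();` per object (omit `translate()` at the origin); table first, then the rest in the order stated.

table();
translate([670, -575, 0]) stool();
translate([670, 793, 0]) stool();
translate([-557, 109, 0]) stool();
translate([1897, 109, 0]) stool();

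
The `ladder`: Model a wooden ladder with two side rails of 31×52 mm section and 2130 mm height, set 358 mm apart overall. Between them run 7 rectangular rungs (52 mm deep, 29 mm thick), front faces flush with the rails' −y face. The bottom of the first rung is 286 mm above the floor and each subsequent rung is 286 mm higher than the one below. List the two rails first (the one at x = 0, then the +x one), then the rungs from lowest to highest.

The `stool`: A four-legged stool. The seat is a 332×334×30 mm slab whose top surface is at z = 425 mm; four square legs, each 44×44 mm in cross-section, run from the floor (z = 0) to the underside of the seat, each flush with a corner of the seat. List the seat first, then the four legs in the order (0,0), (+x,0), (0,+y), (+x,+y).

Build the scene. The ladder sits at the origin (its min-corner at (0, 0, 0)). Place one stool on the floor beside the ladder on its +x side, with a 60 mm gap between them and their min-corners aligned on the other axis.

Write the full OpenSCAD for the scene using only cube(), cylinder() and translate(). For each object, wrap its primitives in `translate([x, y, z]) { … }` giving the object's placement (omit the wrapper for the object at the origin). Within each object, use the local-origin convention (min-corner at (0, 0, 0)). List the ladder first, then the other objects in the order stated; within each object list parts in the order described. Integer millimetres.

cube([31, 52, 2130]);
translate([327, 0, 0]) cube([31, 52, 2130]);
translate([31, 0, 286]) cube([296, 52, 29]);
translate([31, 0, 572]) cube([296, 52, 29]);
translate([31, 0, 858]) cube([296, 52, 29]);
translate([31, 0, 1144]) cube([296, 52, 29]);
translate([31, 0, 1430]) cube([296, 52, 29]);
translate([31, 0, 1716]) cube([296, 52, 29]);
translate([31, 0, 2002]) cube([296, 52, 29]);
translate([418, 0, 0]) {
  translate([0, 0, 395]) cube([332, 334, 30]);
  cube([44, 44, 395]);
  translate([288, 0, 0]) cube([44, 44, 395]);
  translate([0, 290, 0]) cube([44, 44, 395]);
  translate([288, 290, 0]) cube([44, 44, 395]);
}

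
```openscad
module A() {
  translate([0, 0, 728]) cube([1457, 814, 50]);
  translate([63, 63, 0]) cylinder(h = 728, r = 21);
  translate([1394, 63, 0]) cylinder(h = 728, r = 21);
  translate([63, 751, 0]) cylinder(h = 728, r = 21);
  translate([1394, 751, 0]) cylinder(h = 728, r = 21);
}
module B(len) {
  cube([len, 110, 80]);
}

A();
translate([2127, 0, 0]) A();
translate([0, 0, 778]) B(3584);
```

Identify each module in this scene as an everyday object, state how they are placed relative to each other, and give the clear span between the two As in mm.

A is a table. B is a beam. A beam spans the tops of two tables. The clear span between the two tables is 670 mm.

Second table starts at x = 2127; first ends at x = 1457; clear span = 2127 − 1457 = 670 mm.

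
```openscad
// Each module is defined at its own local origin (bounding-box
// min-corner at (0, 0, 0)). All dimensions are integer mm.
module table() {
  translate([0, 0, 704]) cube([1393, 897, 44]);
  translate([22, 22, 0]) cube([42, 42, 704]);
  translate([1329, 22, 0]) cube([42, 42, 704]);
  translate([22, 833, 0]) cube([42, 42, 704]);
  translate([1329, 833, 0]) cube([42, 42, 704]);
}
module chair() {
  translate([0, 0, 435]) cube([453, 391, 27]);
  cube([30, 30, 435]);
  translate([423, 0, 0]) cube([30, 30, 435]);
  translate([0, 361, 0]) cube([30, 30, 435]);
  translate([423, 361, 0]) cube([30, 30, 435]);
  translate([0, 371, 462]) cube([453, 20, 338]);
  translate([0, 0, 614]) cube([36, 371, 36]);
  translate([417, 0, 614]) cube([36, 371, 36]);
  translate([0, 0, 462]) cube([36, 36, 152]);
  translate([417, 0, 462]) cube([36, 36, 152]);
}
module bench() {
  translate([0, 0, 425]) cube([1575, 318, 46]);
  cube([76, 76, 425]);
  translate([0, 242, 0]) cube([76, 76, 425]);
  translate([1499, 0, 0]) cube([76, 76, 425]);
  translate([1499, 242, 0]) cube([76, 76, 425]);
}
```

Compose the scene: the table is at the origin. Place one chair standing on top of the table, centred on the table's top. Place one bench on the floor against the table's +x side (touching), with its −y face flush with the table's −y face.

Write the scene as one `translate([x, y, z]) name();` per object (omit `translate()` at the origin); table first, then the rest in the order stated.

table();
translate([470, 253, 748]) chair();
translate([1393, 0, 0]) bench();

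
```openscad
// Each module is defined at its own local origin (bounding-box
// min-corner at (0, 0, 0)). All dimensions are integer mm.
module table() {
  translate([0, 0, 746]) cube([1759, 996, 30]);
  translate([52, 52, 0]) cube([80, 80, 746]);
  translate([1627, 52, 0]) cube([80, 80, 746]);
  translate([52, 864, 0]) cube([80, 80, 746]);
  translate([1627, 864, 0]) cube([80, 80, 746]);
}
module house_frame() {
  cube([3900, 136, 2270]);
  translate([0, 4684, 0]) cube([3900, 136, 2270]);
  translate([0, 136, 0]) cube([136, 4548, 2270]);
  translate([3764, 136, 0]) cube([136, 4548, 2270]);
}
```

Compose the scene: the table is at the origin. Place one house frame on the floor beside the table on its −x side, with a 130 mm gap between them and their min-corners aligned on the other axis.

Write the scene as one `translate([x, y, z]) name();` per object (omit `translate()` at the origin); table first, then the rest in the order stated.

table();
translate([-4030, 0, 0]) house_frame();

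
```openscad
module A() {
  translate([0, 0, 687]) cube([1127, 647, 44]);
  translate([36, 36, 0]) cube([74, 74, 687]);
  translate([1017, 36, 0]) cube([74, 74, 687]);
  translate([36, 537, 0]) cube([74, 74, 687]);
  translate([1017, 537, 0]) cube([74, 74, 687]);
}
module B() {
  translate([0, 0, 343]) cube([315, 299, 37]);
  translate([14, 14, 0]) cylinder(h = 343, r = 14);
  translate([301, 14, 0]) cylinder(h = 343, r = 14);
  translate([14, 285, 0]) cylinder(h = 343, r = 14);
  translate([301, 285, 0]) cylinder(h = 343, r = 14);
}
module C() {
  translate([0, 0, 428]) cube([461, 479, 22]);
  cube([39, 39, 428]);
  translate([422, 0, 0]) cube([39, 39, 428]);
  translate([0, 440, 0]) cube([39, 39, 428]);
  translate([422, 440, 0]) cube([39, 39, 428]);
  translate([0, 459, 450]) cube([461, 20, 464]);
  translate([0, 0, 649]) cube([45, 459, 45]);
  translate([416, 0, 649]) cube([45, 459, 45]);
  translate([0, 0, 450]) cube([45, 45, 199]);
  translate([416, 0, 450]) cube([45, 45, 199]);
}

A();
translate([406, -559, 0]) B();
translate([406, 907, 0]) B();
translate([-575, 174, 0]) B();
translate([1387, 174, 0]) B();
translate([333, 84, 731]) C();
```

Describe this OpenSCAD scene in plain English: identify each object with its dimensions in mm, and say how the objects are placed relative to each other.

A is a table with a 1127×647 mm rectangular top, 44 mm thick, top surface at z = 731 mm, supported by four 74×74 mm square legs, each inset 36 mm from the nearest pair of top edges, running from the floor.

B is a simple wooden stool: a rectangular seat 315 mm (x) by 299 mm (y), 37 mm thick, top face at z = 380 mm, on four round legs, each 28 mm in diameter. The legs rest on z = 0, each leg's axis is inset half a diameter from the nearest pair of seat edges (so the leg's bounding box is flush with the corner).

C is a chair: 461×479 mm seat, 22 mm thick, top at z = 450 mm, on four 39 mm square corner legs flush with the seat edges. A 20 mm thick backrest slab spans the full seat width, extending 464 mm above the seat top, its back face flush with the seat's +y edge. Two armrests of 45×45 mm section run along each side from the seat's front edge to the front of the backrest, top faces 244 mm above the seat top and outer faces flush with the seat's x-edges; a 45×45 mm post under the front of each armrest stands on the seat at the front corner.

Four stools sit around the table at the −y, +y, −x, +x sides. The chair is on top of the table, centred.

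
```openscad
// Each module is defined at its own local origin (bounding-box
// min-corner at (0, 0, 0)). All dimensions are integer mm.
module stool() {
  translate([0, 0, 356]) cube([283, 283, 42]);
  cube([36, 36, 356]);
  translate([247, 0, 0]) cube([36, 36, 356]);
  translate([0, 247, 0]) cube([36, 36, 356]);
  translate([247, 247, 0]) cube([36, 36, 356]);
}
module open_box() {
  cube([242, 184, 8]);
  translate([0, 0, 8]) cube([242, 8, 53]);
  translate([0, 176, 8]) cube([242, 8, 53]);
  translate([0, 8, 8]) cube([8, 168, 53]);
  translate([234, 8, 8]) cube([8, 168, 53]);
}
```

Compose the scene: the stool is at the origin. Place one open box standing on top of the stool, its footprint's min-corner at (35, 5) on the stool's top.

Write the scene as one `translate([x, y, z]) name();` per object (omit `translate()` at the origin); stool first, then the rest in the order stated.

stool();
translate([35, 5, 398]) open_box();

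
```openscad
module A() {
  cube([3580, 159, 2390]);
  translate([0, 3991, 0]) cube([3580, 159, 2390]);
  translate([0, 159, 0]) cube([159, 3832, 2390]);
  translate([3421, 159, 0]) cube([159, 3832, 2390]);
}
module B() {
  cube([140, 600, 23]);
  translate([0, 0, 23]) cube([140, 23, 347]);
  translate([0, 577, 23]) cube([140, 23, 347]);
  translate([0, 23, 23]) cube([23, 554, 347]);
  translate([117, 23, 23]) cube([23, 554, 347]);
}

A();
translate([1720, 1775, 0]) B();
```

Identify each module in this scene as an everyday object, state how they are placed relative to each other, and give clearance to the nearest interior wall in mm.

A is a house frame. B is an open box. The open box sits inside the house frame, centred. The clearance to the nearest interior wall is 1561 mm.

Clearances: x = 1561, y = 1616; minimum 1561 mm.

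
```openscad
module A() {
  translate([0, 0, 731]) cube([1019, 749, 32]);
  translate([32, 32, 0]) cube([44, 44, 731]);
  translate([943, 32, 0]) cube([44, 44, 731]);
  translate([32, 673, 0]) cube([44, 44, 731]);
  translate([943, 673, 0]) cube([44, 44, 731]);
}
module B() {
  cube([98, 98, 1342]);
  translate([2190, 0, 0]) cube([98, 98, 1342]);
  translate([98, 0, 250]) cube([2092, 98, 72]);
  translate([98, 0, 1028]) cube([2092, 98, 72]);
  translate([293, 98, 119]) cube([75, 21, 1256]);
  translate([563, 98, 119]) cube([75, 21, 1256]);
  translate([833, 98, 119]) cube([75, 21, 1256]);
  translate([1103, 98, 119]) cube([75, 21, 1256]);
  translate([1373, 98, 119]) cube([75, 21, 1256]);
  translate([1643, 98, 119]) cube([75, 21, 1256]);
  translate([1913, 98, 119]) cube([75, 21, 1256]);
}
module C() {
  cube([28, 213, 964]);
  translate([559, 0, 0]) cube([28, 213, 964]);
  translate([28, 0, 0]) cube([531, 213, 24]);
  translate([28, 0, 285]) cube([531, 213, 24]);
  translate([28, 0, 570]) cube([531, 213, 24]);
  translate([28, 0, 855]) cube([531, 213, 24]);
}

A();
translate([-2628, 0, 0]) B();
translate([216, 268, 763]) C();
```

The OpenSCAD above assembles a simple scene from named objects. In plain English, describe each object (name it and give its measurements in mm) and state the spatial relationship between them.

A is a rectangular dining table. The top is 1019×749×32 mm with its upper surface at z = 763 mm. It stands on four 44×44 mm square legs, each inset 32 mm from the nearest pair of top edges, running from the floor to the underside of the top.

B is a fence section. Two 98×98 mm posts, 1342 mm tall, stand on the floor with a clear span of 2092 mm between their inner faces. Two horizontal rails of 98×72 mm section span the gap between the posts with their undersides at z = 250 mm and z = 1028 mm, flush with the posts' −y face. 7 pickets, each 75 mm wide, 21 mm thick and 1256 mm tall, are fixed to the +y face of the rails with their bottoms at z = 119 mm, evenly spaced across the span with equal gaps (rounded down to the nearest mm) at the −x end and between each pair — any rounding remainder accumulates at the +x end.

C is an open bookshelf. Two side panels, each 28 mm thick, 213 mm deep and 964 mm tall, stand 587 mm apart (outside-to-outside). Between them sit 4 shelves, each 24 mm thick and 213 mm deep, spanning the full gap between the sides. The bottom shelf rests on the floor (its underside at z = 0) and the clear gap between one shelf's top and the next shelf's underside is 261 mm.

The fence section is on the floor beside the table on its −x side. The bookshelf is on top of the table, centred.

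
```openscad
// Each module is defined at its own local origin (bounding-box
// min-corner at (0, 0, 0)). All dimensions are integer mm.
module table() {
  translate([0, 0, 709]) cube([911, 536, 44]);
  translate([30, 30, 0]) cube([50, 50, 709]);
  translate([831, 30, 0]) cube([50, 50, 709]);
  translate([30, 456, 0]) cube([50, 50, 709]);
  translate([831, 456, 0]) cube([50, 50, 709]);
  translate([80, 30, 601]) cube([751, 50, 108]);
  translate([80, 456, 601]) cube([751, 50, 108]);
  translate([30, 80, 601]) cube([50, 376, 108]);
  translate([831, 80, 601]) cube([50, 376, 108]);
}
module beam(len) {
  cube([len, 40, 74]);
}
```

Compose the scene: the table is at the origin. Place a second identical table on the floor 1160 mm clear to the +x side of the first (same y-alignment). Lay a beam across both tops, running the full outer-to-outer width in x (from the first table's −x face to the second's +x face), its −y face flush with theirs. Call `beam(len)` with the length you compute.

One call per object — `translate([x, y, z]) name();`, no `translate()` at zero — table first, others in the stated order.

table();
translate([2071, 0, 0]) table();
translate([0, 0, 753]) beam(2982);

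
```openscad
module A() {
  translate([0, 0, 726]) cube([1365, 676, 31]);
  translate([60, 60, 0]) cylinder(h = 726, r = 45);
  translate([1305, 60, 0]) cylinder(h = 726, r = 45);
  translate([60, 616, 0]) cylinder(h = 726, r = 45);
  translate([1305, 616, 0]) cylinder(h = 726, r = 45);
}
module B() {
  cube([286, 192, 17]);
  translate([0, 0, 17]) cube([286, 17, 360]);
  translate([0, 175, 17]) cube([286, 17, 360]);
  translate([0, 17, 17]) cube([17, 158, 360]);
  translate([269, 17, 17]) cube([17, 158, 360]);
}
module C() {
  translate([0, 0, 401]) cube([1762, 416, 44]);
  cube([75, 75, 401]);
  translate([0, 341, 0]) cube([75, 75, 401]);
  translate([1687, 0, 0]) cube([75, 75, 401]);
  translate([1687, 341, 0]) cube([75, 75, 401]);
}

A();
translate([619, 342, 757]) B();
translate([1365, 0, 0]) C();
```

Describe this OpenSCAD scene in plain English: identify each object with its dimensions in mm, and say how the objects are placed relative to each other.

A is a table: top 1365 mm (x) × 676 mm (y), 31 mm thick, upper face at z = 757 mm, on four round legs of 90 mm diameter, each leg's bounding box inset 15 mm from the nearest pair of top edges, running from z = 0 to the bottom of the top.

B is an open-topped rectangular box: outside dimensions 286×192×377 mm, with a uniform wall and base thickness of 17 mm. The base is a full 286×192 slab on the floor; four walls sit on top of the base. The front and back walls (the −y and +y sides) span the full width; the two side walls fit between them.

C is a long wooden bench with a 1762 mm (x) × 416 mm (y) seat, 44 mm thick, its top surface 445 mm above the floor. Four 75 mm square legs at the seat corners, flush with the edges, run from z = 0 to the seat underside.

The open box is on top of the table. The bench is against the table's +x side, with their −y faces flush.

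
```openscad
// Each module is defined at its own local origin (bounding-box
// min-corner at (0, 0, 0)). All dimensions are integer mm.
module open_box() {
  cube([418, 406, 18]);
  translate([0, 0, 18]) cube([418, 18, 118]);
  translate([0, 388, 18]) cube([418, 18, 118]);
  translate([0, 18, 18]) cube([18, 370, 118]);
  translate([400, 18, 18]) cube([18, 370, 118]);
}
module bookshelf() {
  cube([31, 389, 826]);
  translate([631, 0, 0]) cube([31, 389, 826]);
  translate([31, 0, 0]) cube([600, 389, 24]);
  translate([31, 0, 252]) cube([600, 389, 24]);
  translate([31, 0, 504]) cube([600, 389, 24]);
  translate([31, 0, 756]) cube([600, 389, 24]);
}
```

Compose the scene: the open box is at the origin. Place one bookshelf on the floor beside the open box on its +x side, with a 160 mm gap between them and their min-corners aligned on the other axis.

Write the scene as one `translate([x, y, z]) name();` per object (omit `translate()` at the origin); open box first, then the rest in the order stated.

open_box();
translate([578, 0, 0]) bookshelf();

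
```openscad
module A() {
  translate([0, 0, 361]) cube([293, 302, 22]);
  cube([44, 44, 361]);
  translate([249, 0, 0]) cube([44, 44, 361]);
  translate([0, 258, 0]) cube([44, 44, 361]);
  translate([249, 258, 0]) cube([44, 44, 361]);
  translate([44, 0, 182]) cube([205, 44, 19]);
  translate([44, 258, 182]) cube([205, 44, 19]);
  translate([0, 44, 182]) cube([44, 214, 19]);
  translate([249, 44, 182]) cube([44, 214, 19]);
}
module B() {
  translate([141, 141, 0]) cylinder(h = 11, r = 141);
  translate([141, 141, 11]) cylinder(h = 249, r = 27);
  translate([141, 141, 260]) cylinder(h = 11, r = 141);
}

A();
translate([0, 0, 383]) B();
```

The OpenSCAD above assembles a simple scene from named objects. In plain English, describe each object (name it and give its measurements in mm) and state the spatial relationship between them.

A is a simple wooden stool: a rectangular seat 293 mm (x) by 302 mm (y), 22 mm thick, top face at z = 383 mm, on four square legs, each 44×44 mm in cross-section. The legs rest on z = 0, each flush with a corner of the seat. Four stretchers, 44 mm wide and 19 mm tall, connect adjacent legs with their undersides at z = 182 mm, each running between the inner faces of the legs it joins and aligned with the legs' outer faces on the other axis.

B is a spool: two coaxial disc flanges of radius 141 mm and thickness 11 mm, joined by a core cylinder of radius 27 mm and height 249 mm. The lower flange rests on z = 0 and the three cylinders share a vertical axis.

The spool is on top of the stool.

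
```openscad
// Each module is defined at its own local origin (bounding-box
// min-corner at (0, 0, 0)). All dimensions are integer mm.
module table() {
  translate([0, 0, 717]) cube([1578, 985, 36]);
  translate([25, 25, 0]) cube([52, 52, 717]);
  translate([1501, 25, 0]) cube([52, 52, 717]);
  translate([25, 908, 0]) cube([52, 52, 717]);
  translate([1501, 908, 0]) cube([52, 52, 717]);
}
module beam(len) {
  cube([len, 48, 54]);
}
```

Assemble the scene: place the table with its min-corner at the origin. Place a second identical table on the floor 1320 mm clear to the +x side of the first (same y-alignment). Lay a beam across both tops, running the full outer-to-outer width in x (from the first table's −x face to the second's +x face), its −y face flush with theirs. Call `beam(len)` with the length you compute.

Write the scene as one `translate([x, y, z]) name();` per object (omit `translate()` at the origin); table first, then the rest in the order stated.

table();
translate([2898, 0, 0]) table();
translate([0, 0, 753]) beam(4476);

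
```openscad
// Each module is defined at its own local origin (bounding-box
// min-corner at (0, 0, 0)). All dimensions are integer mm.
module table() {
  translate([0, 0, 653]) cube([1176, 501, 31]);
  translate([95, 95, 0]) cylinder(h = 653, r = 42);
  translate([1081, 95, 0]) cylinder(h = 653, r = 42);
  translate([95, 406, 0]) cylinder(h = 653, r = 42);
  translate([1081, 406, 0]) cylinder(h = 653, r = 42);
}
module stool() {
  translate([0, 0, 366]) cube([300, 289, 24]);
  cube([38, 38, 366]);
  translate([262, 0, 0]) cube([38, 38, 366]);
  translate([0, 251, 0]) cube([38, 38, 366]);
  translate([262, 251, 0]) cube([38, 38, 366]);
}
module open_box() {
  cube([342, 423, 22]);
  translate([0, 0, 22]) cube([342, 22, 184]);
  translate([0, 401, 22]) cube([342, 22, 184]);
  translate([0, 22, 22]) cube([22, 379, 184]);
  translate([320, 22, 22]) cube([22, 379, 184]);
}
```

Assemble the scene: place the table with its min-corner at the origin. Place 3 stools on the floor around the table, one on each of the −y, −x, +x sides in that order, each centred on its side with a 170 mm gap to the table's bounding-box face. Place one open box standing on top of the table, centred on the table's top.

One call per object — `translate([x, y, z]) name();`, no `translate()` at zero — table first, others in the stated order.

table();
translate([438, -459, 0]) stool();
translate([-470, 106, 0]) stool();
translate([1346, 106, 0]) stool();
translate([417, 39, 684]) open_box();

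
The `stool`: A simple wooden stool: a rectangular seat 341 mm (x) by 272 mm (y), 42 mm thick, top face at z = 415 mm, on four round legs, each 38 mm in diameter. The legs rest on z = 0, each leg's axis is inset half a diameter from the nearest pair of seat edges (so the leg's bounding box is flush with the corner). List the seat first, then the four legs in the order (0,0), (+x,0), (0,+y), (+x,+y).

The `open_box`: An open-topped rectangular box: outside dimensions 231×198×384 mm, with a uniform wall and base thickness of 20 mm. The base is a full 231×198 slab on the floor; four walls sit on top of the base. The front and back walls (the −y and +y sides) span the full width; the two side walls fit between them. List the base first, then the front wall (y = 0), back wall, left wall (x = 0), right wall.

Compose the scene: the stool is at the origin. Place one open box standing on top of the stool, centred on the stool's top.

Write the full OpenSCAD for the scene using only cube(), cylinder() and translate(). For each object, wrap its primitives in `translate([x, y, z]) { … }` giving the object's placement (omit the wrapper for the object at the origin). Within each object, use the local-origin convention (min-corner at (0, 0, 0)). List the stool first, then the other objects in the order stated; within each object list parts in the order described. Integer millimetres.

translate([0, 0, 373]) cube([341, 272, 42]);
translate([19, 19, 0]) cylinder(h = 373, r = 19);
translate([322, 19, 0]) cylinder(h = 373, r = 19);
translate([19, 253, 0]) cylinder(h = 373, r = 19);
translate([322, 253, 0]) cylinder(h = 373, r = 19);
translate([55, 37, 415]) {
  cube([231, 198, 20]);
  translate([0, 0, 20]) cube([231, 20, 364]);
  translate([0, 178, 20]) cube([231, 20, 364]);
  translate([0, 20, 20]) cube([20, 158, 364]);
  translate([211, 20, 20]) cube([20, 158, 364]);
}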